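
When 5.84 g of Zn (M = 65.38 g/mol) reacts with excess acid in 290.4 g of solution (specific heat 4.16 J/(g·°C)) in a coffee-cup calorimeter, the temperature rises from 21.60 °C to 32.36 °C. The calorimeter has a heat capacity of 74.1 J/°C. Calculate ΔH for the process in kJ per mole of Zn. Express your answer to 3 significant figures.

ΔH = -154 kJ/mol

|ΔT| = |32.36 − 21.60| = 10.76 °C
|q_surr| = (290.4 × 4.16 + 74.1) × 10.76 = 1282.164 × 10.76 = 13796 J
n(Zn) = 5.84 / 65.38 = 0.089324 mol
Temperature rose, so q_rxn = −|q_surr| = -13.796 kJ
ΔH = q_rxn / n = -154.4 kJ/mol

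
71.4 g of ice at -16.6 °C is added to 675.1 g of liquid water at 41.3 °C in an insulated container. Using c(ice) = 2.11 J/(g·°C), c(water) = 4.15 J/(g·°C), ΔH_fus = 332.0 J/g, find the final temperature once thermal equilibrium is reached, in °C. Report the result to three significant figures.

T_f = 28.9 °C

Heat to bring ice to 0 °C and melt it: q₁ = 71.4×2.11×16.6 + 71.4×332.0 = 26206 J
Heat the water can supply cooling to 0 °C: 675.1×4.15×41.3 = 115709 J > q₁, so all ice melts.
Energy balance: 675.1×4.15×(41.3 − T) = 26206 + 71.4×4.15×(T − 0)
2801.665(41.3 − T) = 26206 + 296.31 T
115709 − 26206 = 3097.975 T
T = 89503 / 3097.975 = 28.89 °C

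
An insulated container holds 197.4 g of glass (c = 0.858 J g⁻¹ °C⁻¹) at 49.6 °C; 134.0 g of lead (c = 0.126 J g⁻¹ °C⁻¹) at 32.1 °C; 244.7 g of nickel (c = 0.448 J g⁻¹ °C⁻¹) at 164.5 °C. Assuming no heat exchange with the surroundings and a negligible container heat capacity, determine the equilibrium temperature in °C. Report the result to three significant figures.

T_f = 91.2 °C

Σ mᵢcᵢ(T − Tᵢ) = 0  ⇒  T = Σ mᵢcᵢTᵢ / Σ mᵢcᵢ
Σ mᵢcᵢ = 197.4×0.858 + 134.0×0.126 + 244.7×0.448 = 295.8788
Σ mᵢcᵢTᵢ = 169.3692×49.6 + 16.884×32.1 + 109.6256×164.5 = 26976
T = 26976 / 295.8788 = 91.17 °C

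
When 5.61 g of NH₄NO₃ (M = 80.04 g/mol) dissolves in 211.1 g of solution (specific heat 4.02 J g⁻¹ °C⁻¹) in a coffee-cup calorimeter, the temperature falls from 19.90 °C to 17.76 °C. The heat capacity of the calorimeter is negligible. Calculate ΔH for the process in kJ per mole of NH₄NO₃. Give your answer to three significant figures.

|ΔT| = |17.76 − 19.90| = 2.14 °C
|q_surr| = (211.1 × 4.02) × 2.14 = 848.622 × 2.14 = 1816 J
n(NH₄NO₃) = 5.61 / 80.04 = 0.07009 mol
Temperature fell, so q_rxn = +|q_surr| = 1.816 kJ
ΔH = q_rxn / n = 25.91 kJ/mol

ΔH = 25.9 kJ/mol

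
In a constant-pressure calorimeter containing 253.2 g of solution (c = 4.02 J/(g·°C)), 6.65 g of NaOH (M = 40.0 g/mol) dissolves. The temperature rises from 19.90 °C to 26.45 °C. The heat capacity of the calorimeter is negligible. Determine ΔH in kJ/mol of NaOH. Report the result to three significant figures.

|ΔT| = |26.45 − 19.90| = 6.55 °C
|q_surr| = (253.2 × 4.02) × 6.55 = 1017.864 × 6.55 = 6667 J
n(NaOH) = 6.65 / 40.0 = 0.1663 mol
Temperature rose, so q_rxn = −|q_surr| = -6.667 kJ
ΔH = q_rxn / n = -40.09 kJ/mol

ΔH = -40.1 kJ/mol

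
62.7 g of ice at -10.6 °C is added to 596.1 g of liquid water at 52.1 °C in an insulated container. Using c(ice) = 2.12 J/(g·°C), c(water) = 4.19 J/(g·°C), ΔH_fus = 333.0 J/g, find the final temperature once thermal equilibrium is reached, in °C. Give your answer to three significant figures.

T_f = 39.1 °C

Heat to bring ice to 0 °C and melt it: q₁ = 62.7×2.12×10.6 + 62.7×333.0 = 22288 J
Heat the water can supply cooling to 0 °C: 596.1×4.19×52.1 = 130128 J > q₁, so all ice melts.
Energy balance: 596.1×4.19×(52.1 − T) = 22288 + 62.7×4.19×(T − 0)
2497.659(52.1 − T) = 22288 + 262.713 T
130128 − 22288 = 2760.372 T
T = 107840 / 2760.372 = 39.07 °C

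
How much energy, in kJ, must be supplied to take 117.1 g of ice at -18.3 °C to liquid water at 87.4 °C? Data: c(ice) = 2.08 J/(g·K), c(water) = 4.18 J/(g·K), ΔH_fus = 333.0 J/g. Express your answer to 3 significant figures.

q = 86.2 kJ

q1 (heat ice -18.3→0.0 °C): 117.1 × 2.08 × 18.3 = 4457 J
q2 (melt at 0 °C): 117.1 × 333.0 = 38994 J
q3 (heat water 0.0→87.4 °C): 117.1 × 4.18 × 87.4 = 42780 J
Total: 4457 + 38994 + 42780 = 86231 J = 86.2 kJ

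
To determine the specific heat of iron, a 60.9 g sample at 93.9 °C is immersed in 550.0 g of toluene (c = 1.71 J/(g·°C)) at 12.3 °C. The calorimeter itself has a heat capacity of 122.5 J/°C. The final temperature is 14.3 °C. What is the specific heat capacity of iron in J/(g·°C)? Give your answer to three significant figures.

c = 0.439 J/(g·°C)

q_gained = (550.0 × 1.71 + 122.5) × (14.3 − 12.3) = 2126 J
q_lost = 60.9 × c × (93.9 − 14.3) = 4847.64 c
Set equal: c = 2126 / 4847.64 = 0.439 J/(g·°C)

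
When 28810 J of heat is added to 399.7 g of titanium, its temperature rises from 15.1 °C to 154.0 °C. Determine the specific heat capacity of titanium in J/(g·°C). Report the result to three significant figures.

c = q / (m ΔT) = 28810 / (399.7 × 138.9)
c = 28810 / 55518.33 = 0.519 J/(g·°C)

c = 0.519 J/(g·°C)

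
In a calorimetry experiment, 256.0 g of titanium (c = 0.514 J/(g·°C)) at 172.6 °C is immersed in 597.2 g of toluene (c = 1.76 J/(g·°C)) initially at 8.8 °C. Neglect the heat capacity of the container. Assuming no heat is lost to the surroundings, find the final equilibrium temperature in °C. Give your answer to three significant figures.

T_f = 27.0 °C

Heat lost by titanium = heat gained by toluene.
(256.0)(0.514)(172.6 − T) = (597.2)(1.76)(T − 8.8)
131.584 (172.6 − T) = 1051.072 (T − 8.8)
22711 − 131.584 T = 1051.072 T − 9249.4
31960.4 = 1182.656 T
T = 27.02 °C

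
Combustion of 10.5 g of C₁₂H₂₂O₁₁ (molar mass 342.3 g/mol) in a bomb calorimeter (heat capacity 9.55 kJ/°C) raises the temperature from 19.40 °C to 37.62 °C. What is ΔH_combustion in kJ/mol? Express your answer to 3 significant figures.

ΔH = -5670 kJ/mol

ΔT = 37.62 − 19.40 = 18.22 °C
q_cal = C_cal × ΔT = 9.55 × 18.22 = 174.001 kJ
n = 10.5 / 342.3 = 0.03067 mol
q_rxn = −q_cal = -174.001 kJ
ΔH = -174.001 / 0.03067 = -5673 kJ/mol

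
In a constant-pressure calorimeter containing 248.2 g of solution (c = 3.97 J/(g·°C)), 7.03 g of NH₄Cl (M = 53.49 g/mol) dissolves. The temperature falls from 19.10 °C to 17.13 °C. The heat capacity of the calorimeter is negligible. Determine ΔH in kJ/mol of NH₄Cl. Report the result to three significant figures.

|ΔT| = |17.13 − 19.10| = 1.97 °C
|q_surr| = (248.2 × 3.97) × 1.97 = 985.354 × 1.97 = 1941 J
n(NH₄Cl) = 7.03 / 53.49 = 0.1314 mol
Temperature fell, so q_rxn = +|q_surr| = 1.941 kJ
ΔH = q_rxn / n = 14.77 kJ/mol

ΔH = 14.8 kJ/mol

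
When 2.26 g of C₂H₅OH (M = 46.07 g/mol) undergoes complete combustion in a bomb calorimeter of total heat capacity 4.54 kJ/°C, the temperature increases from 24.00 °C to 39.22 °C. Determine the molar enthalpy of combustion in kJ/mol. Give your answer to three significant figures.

ΔT = 39.22 − 24.00 = 15.22 °C
q_cal = C_cal × ΔT = 4.54 × 15.22 = 69.0988 kJ
n = 2.26 / 46.07 = 0.04906 mol
q_rxn = −q_cal = -69.0988 kJ
ΔH = -69.0988 / 0.04906 = -1408 kJ/mol

ΔH = -1410 kJ/mol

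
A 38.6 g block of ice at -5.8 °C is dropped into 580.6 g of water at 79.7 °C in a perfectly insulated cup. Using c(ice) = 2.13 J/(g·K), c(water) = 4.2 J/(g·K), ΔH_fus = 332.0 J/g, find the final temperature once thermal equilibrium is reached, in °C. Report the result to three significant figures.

T_f = 69.6 °C

Heat to bring ice to 0 °C and melt it: q₁ = 38.6×2.13×5.8 + 38.6×332.0 = 13292 J
Heat the water can supply cooling to 0 °C: 580.6×4.2×79.7 = 194350 J > q₁, so all ice melts.
Energy balance: 580.6×4.2×(79.7 − T) = 13292 + 38.6×4.2×(T − 0)
2438.52(79.7 − T) = 13292 + 162.12 T
194350 − 13292 = 2600.64 T
T = 181058 / 2600.64 = 69.62 °C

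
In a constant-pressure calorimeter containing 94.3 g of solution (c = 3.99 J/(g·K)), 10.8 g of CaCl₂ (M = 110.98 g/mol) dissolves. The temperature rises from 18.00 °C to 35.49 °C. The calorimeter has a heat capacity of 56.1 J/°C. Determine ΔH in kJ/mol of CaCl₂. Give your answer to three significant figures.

ΔH = -77.7 kJ/mol

|ΔT| = |35.49 − 18.00| = 17.49 °C
|q_surr| = (94.3 × 3.99 + 56.1) × 17.49 = 432.357 × 17.49 = 7562 J
n(CaCl₂) = 10.8 / 110.98 = 0.09731 mol
Temperature rose, so q_rxn = −|q_surr| = -7.562 kJ
ΔH = q_rxn / n = -77.71 kJ/mol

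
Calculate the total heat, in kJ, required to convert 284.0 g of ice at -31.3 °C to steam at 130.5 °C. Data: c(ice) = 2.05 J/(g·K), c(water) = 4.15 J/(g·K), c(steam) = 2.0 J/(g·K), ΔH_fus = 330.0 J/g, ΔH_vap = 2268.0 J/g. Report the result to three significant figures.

q1 (heat ice -31.3→0.0 °C): 284.0 × 2.05 × 31.3 = 18223 J
q2 (melt at 0 °C): 284.0 × 330.0 = 93720 J
q3 (heat water 0.0→100.0 °C): 284.0 × 4.15 × 100.0 = 117860 J
q4 (vaporize at 100 °C): 284.0 × 2268.0 = 644112 J
q5 (heat steam 100.0→130.5 °C): 284.0 × 2.0 × 30.5 = 17324 J
Total: 18223 + 93720 + 117860 + 644112 + 17324 = 891239 J = 891 kJ

q = 891 kJ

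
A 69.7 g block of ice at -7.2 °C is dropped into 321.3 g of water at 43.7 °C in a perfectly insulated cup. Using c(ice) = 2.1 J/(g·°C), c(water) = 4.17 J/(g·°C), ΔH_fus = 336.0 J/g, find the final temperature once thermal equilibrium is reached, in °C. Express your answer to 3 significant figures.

T_f = 20.9 °C

Heat to bring ice to 0 °C and melt it: q₁ = 69.7×2.1×7.2 + 69.7×336.0 = 24473 J
Heat the water can supply cooling to 0 °C: 321.3×4.17×43.7 = 58550.2 J > q₁, so all ice melts.
Energy balance: 321.3×4.17×(43.7 − T) = 24473 + 69.7×4.17×(T − 0)
1339.821(43.7 − T) = 24473 + 290.649 T
58550.2 − 24473 = 1630.470 T
T = 34077.2 / 1630.470 = 20.90 °C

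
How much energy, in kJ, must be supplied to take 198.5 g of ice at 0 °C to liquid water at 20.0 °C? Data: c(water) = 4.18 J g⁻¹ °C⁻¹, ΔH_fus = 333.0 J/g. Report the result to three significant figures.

q1 (melt at 0 °C): 198.5 × 333.0 = 66101 J
q2 (heat water 0.0→20.0 °C): 198.5 × 4.18 × 20.0 = 16595 J
Total: 66101 + 16595 = 82696 J = 82.7 kJ

q = 82.7 kJ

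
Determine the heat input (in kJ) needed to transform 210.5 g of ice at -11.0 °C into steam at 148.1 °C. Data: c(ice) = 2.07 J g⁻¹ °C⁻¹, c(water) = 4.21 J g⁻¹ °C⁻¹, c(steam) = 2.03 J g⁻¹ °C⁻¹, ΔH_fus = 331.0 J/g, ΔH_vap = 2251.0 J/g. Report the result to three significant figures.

q = 657 kJ

q1 (heat ice -11.0→0.0 °C): 210.5 × 2.07 × 11.0 = 4793 J
q2 (melt at 0 °C): 210.5 × 331.0 = 69676 J
q3 (heat water 0.0→100.0 °C): 210.5 × 4.21 × 100.0 = 88621 J
q4 (vaporize at 100 °C): 210.5 × 2251.0 = 473836 J
q5 (heat steam 100.0→148.1 °C): 210.5 × 2.03 × 48.1 = 20554 J
Total: 4793 + 69676 + 88621 + 473836 + 20554 = 657480 J = 657 kJ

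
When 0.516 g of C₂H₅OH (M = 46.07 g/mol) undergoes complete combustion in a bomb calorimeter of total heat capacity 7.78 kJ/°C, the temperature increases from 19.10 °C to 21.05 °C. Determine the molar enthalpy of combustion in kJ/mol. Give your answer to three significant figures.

ΔH = -1350 kJ/mol

ΔT = 21.05 − 19.10 = 1.95 °C
q_cal = C_cal × ΔT = 7.78 × 1.95 = 15.171 kJ
n = 0.516 / 46.07 = 0.01120 mol
q_rxn = −q_cal = -15.171 kJ
ΔH = -15.171 / 0.01120 = -1354.6 kJ/mol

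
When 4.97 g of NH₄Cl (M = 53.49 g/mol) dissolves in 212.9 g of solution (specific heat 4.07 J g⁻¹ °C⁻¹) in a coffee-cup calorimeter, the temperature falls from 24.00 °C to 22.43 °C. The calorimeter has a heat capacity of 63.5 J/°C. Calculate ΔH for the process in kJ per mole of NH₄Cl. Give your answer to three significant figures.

|ΔT| = |22.43 − 24.00| = 1.57 °C
|q_surr| = (212.9 × 4.07 + 63.5) × 1.57 = 930.003 × 1.57 = 1460 J
n(NH₄Cl) = 4.97 / 53.49 = 0.09291 mol
Temperature fell, so q_rxn = +|q_surr| = 1.460 kJ
ΔH = q_rxn / n = 15.71 kJ/mol

ΔH = 15.7 kJ/mol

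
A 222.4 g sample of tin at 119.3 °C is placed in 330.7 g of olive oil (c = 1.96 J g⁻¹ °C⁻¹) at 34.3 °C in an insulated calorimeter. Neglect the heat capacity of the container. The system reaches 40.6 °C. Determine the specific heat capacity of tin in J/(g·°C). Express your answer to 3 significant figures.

c = 0.233 J/(g·°C)

q_gained = (330.7 × 1.96) × (40.6 − 34.3) = 4083 J
q_lost = 222.4 × c × (119.3 − 40.6) = 17502.88 c
Set equal: c = 4083 / 17502.88 = 0.233 J/(g·°C)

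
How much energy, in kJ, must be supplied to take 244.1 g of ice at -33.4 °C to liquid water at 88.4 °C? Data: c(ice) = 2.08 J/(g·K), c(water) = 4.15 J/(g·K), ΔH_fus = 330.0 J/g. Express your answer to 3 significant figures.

q = 187 kJ

q1 (heat ice -33.4→0.0 °C): 244.1 × 2.08 × 33.4 = 16958 J
q2 (melt at 0 °C): 244.1 × 330.0 = 80553 J
q3 (heat water 0.0→88.4 °C): 244.1 × 4.15 × 88.4 = 89551 J
Total: 16958 + 80553 + 89551 = 187062 J = 187 kJ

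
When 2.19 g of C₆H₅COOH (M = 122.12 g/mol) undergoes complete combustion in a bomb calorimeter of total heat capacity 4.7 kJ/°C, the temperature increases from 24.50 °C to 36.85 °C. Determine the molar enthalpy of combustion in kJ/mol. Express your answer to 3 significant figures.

ΔT = 36.85 − 24.50 = 12.35 °C
q_cal = C_cal × ΔT = 4.7 × 12.35 = 58.045 kJ
n = 2.19 / 122.12 = 0.01793 mol
q_rxn = −q_cal = -58.045 kJ
ΔH = -58.045 / 0.01793 = -3237 kJ/mol

ΔH = -3240 kJ/mol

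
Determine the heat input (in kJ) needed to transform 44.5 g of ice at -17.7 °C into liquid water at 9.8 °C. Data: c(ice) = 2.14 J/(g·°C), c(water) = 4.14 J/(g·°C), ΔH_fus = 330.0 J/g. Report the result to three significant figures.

q1 (heat ice -17.7→0.0 °C): 44.5 × 2.14 × 17.7 = 1686 J
q2 (melt at 0 °C): 44.5 × 330.0 = 14685 J
q3 (heat water 0.0→9.8 °C): 44.5 × 4.14 × 9.8 = 1805 J
Total: 1686 + 14685 + 1805 = 18176 J = 18.2 kJ

q = 18.2 kJ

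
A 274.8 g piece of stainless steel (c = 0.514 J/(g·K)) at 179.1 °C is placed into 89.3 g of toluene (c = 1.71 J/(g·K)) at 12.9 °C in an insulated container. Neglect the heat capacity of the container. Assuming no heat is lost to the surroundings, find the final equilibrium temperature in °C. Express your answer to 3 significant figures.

Heat lost by stainless steel = heat gained by toluene.
(274.8)(0.514)(179.1 − T) = (89.3)(1.71)(T − 12.9)
141.2472 (179.1 − T) = 152.703 (T − 12.9)
25297 − 141.2472 T = 152.703 T − 1969.9
27266.9 = 293.9502 T
T = 92.76 °C

T_f = 92.8 °C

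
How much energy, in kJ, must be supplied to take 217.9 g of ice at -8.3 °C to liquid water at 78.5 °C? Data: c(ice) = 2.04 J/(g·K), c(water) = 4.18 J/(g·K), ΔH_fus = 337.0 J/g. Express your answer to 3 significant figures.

q = 149 kJ

q1 (heat ice -8.3→0.0 °C): 217.9 × 2.04 × 8.3 = 3689 J
q2 (melt at 0 °C): 217.9 × 337.0 = 73432 J
q3 (heat water 0.0→78.5 °C): 217.9 × 4.18 × 78.5 = 71500 J
Total: 3689 + 73432 + 71500 = 148621 J = 149 kJ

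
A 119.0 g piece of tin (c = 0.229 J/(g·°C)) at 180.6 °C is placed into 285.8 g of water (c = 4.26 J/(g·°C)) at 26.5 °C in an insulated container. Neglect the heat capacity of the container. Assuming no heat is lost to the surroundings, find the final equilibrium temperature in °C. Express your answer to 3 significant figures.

T_f = 29.9 °C

Heat lost by tin = heat gained by water.
(119.0)(0.229)(180.6 − T) = (285.8)(4.26)(T − 26.5)
27.251 (180.6 − T) = 1217.508 (T − 26.5)
4921.5 − 27.251 T = 1217.508 T − 32264
37185.5 = 1244.759 T
T = 29.87 °C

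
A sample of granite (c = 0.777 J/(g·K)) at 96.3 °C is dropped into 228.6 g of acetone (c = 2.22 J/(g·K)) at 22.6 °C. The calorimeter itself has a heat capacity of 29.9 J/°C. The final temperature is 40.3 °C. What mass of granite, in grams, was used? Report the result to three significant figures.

m = 219 g

q_gained = (228.6 × 2.22 + 29.9) × (40.3 − 22.6) = 9512 J
q_lost = m × 0.777 × (96.3 − 40.3) = 43.512 m
m = 9512 / 43.512 = 219 g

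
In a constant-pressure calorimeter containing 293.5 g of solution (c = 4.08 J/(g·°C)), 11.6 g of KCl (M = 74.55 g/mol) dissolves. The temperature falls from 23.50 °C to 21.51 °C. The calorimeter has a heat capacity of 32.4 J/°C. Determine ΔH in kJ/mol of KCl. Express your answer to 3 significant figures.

ΔH = 15.7 kJ/mol

|ΔT| = |21.51 − 23.50| = 1.99 °C
|q_surr| = (293.5 × 4.08 + 32.4) × 1.99 = 1229.88 × 1.99 = 2447 J
n(KCl) = 11.6 / 74.55 = 0.1556 mol
Temperature fell, so q_rxn = +|q_surr| = 2.447 kJ
ΔH = q_rxn / n = 15.73 kJ/mol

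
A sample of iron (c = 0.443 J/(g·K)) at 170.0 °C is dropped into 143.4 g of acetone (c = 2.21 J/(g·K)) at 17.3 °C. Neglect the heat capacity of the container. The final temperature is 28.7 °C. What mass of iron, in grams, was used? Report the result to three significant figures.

q_gained = (143.4 × 2.21) × (28.7 − 17.3) = 3613 J
q_lost = m × 0.443 × (170.0 − 28.7) = 62.5959 m
m = 3613 / 62.5959 = 57.7 g

m = 57.7 g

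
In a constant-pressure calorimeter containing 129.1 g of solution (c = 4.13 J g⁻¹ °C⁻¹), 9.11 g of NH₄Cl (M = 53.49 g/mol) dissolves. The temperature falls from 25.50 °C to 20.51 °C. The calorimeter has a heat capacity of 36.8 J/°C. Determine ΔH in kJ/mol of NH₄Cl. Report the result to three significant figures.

ΔH = 16.7 kJ/mol

|ΔT| = |20.51 − 25.50| = 4.99 °C
|q_surr| = (129.1 × 4.13 + 36.8) × 4.99 = 569.983 × 4.99 = 2844 J
n(NH₄Cl) = 9.11 / 53.49 = 0.1703 mol
Temperature fell, so q_rxn = +|q_surr| = 2.844 kJ
ΔH = q_rxn / n = 16.70 kJ/mol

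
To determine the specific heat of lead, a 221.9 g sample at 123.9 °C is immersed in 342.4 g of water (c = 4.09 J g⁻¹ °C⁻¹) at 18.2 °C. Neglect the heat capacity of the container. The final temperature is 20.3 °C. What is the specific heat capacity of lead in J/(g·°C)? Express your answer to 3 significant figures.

c = 0.128 J/(g·°C)

q_gained = (342.4 × 4.09) × (20.3 − 18.2) = 2941 J
q_lost = 221.9 × c × (123.9 − 20.3) = 22988.84 c
Set equal: c = 2941 / 22988.84 = 0.128 J/(g·°C)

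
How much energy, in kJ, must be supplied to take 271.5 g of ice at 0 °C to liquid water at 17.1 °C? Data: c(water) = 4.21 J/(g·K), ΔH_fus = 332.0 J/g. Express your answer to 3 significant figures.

q1 (melt at 0 °C): 271.5 × 332.0 = 90138 J
q2 (heat water 0.0→17.1 °C): 271.5 × 4.21 × 17.1 = 19546 J
Total: 90138 + 19546 = 109684 J = 110 kJ

q = 110 kJ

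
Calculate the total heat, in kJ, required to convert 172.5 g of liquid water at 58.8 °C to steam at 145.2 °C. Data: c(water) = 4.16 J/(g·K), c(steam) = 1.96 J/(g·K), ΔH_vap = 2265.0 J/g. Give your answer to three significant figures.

q1 (heat water 58.8→100.0 °C): 172.5 × 4.16 × 41.2 = 29565 J
q2 (vaporize at 100 °C): 172.5 × 2265.0 = 390713 J
q3 (heat steam 100.0→145.2 °C): 172.5 × 1.96 × 45.2 = 15282 J
Total: 29565 + 390713 + 15282 = 435560 J = 436 kJ

q = 436 kJ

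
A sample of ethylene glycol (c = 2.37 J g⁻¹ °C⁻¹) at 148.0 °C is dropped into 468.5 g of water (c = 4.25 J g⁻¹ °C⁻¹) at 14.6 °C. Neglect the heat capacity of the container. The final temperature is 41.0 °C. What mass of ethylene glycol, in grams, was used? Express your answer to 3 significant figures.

m = 207 g

q_gained = (468.5 × 4.25) × (41.0 − 14.6) = 52570 J
q_lost = m × 2.37 × (148.0 − 41.0) = 253.59 m
m = 52570 / 253.59 = 207 g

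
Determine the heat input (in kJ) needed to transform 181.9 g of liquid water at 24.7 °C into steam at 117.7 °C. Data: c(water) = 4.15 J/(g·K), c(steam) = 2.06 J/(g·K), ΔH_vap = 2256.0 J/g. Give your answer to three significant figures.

q = 474 kJ

q1 (heat water 24.7→100.0 °C): 181.9 × 4.15 × 75.3 = 56843 J
q2 (vaporize at 100 °C): 181.9 × 2256.0 = 410366 J
q3 (heat steam 100.0→117.7 °C): 181.9 × 2.06 × 17.7 = 6632 J
Total: 56843 + 410366 + 6632 = 473841 J = 474 kJ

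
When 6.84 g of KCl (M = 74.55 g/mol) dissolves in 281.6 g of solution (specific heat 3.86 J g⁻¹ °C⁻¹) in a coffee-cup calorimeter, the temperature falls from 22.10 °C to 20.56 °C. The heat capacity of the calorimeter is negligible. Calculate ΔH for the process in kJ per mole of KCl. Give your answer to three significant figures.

|ΔT| = |20.56 − 22.10| = 1.54 °C
|q_surr| = (281.6 × 3.86) × 1.54 = 1086.976 × 1.54 = 1674 J
n(KCl) = 6.84 / 74.55 = 0.09175 mol
Temperature fell, so q_rxn = +|q_surr| = 1.674 kJ
ΔH = q_rxn / n = 18.245 kJ/mol

ΔH = 18.2 kJ/mol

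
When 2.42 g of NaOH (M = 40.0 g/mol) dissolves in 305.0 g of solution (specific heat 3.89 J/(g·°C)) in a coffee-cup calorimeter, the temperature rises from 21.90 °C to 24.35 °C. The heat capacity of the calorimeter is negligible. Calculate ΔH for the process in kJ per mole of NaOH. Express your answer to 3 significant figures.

ΔH = -48.0 kJ/mol

|ΔT| = |24.35 − 21.90| = 2.45 °C
|q_surr| = (305.0 × 3.89) × 2.45 = 1186.45 × 2.45 = 2907 J
n(NaOH) = 2.42 / 40.0 = 0.06050 mol
Temperature rose, so q_rxn = −|q_surr| = -2.907 kJ
ΔH = q_rxn / n = -48.0496 kJ/mol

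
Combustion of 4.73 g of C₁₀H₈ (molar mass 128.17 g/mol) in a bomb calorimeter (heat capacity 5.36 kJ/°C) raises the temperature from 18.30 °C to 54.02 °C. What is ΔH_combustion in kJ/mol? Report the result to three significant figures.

ΔT = 54.02 − 18.30 = 35.72 °C
q_cal = C_cal × ΔT = 5.36 × 35.72 = 191.4592 kJ
n = 4.73 / 128.17 = 0.03690 mol
q_rxn = −q_cal = -191.4592 kJ
ΔH = -191.4592 / 0.03690 = -5189 kJ/mol

ΔH = -5190 kJ/mol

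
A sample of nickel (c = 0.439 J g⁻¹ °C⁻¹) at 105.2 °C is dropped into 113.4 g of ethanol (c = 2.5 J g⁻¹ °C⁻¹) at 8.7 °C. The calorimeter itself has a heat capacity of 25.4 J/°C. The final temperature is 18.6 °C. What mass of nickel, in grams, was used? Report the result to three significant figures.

m = 80.4 g

q_gained = (113.4 × 2.5 + 25.4) × (18.6 − 8.7) = 3058 J
q_lost = m × 0.439 × (105.2 − 18.6) = 38.0174 m
m = 3058 / 38.0174 = 80.4 g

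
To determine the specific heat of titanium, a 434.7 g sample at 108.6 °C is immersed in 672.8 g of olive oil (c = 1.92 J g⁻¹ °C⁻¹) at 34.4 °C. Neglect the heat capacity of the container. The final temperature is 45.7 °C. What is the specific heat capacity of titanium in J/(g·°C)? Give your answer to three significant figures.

q_gained = (672.8 × 1.92) × (45.7 − 34.4) = 14600 J
q_lost = 434.7 × c × (108.6 − 45.7) = 27342.63 c
Set equal: c = 14600 / 27342.63 = 0.534 J/(g·°C)

c = 0.534 J/(g·°C)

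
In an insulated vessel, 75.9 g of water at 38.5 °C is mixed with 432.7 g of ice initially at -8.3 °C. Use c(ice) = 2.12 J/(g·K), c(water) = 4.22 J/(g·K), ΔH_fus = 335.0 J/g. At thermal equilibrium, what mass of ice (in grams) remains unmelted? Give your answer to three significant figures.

m_ice remaining = 419 g

Heat to warm all ice to 0 °C: 432.7×2.12×8.3 = 7613.8 J
Heat released by water cooling to 0 °C: 75.9×4.22×38.5 = 12331 J
12331 J < 7613.8 + 432.7×335.0 = 152568.3 J, so not all ice melts; final T = 0 °C.
Heat left for melting: 12331 − 7613.8 = 4717.2 J
Mass melted = 4717.2 / 335.0 = 14.08 g
Ice remaining = 432.7 − 14.08 = 418.62 g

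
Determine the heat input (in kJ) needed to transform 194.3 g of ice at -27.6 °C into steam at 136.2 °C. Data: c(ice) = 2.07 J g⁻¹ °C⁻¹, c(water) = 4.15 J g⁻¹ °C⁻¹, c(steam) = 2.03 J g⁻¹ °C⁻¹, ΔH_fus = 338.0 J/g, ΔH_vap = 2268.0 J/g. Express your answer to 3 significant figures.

q1 (heat ice -27.6→0.0 °C): 194.3 × 2.07 × 27.6 = 11101 J
q2 (melt at 0 °C): 194.3 × 338.0 = 65673 J
q3 (heat water 0.0→100.0 °C): 194.3 × 4.15 × 100.0 = 80635 J
q4 (vaporize at 100 °C): 194.3 × 2268.0 = 440672 J
q5 (heat steam 100.0→136.2 °C): 194.3 × 2.03 × 36.2 = 14278 J
Total: 11101 + 65673 + 80635 + 440672 + 14278 = 612359 J = 612 kJ

q = 612 kJ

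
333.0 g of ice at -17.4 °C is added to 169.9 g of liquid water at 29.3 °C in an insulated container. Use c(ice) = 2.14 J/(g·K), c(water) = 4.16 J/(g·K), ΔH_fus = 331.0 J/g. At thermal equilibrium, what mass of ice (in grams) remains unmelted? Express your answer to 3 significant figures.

m_ice remaining = 308 g

Heat to warm all ice to 0 °C: 333.0×2.14×17.4 = 12400 J
Heat released by water cooling to 0 °C: 169.9×4.16×29.3 = 20709 J
20709 J < 12400 + 333.0×331.0 = 122623 J, so not all ice melts; final T = 0 °C.
Heat left for melting: 20709 − 12400 = 8309 J
Mass melted = 8309 / 331.0 = 25.10 g
Ice remaining = 333.0 − 25.10 = 307.90 g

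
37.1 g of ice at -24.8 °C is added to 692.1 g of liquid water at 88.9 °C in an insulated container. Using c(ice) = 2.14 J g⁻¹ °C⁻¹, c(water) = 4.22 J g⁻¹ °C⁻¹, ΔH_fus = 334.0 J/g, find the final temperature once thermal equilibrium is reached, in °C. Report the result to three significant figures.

T_f = 79.7 °C

Heat to bring ice to 0 °C and melt it: q₁ = 37.1×2.14×24.8 + 37.1×334.0 = 14360 J
Heat the water can supply cooling to 0 °C: 692.1×4.22×88.9 = 259647 J > q₁, so all ice melts.
Energy balance: 692.1×4.22×(88.9 − T) = 14360 + 37.1×4.22×(T − 0)
2920.662(88.9 − T) = 14360 + 156.562 T
259647 − 14360 = 3077.224 T
T = 245287 / 3077.224 = 79.71 °C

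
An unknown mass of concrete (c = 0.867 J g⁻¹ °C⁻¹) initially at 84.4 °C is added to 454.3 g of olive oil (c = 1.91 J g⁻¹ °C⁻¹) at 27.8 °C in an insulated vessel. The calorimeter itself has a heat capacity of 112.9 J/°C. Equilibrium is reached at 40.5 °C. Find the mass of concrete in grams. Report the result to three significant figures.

m = 327 g

q_gained = (454.3 × 1.91 + 112.9) × (40.5 − 27.8) = 12450 J
q_lost = m × 0.867 × (84.4 − 40.5) = 38.0613 m
m = 12450 / 38.0613 = 327 g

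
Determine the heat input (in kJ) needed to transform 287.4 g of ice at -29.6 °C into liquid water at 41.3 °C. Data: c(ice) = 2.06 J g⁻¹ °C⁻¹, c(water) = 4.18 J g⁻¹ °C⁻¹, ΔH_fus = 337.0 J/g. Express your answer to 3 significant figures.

q1 (heat ice -29.6→0.0 °C): 287.4 × 2.06 × 29.6 = 17525 J
q2 (melt at 0 °C): 287.4 × 337.0 = 96854 J
q3 (heat water 0.0→41.3 °C): 287.4 × 4.18 × 41.3 = 49615 J
Total: 17525 + 96854 + 49615 = 163994 J = 164 kJ

q = 164 kJ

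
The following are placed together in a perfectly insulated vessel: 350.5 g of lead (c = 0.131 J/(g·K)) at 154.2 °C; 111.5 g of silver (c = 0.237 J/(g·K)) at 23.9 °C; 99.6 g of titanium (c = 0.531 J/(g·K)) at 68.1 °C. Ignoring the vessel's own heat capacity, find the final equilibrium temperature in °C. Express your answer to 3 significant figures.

T_f = 90.3 °C

Σ mᵢcᵢ(T − Tᵢ) = 0  ⇒  T = Σ mᵢcᵢTᵢ / Σ mᵢcᵢ
Σ mᵢcᵢ = 350.5×0.131 + 111.5×0.237 + 99.6×0.531 = 125.2286
Σ mᵢcᵢTᵢ = 45.9155×154.2 + 26.4255×23.9 + 52.8876×68.1 = 11313
T = 11313 / 125.2286 = 90.34 °C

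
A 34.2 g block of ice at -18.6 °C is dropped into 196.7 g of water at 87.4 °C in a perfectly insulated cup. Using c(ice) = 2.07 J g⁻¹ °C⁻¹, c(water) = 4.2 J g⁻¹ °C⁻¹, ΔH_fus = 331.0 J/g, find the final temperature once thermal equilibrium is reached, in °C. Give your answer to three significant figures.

Heat to bring ice to 0 °C and melt it: q₁ = 34.2×2.07×18.6 + 34.2×331.0 = 12637 J
Heat the water can supply cooling to 0 °C: 196.7×4.2×87.4 = 72204.6 J > q₁, so all ice melts.
Energy balance: 196.7×4.2×(87.4 − T) = 12637 + 34.2×4.2×(T − 0)
826.14(87.4 − T) = 12637 + 143.64 T
72204.6 − 12637 = 969.78 T
T = 59567.6 / 969.78 = 61.42 °C

T_f = 61.4 °C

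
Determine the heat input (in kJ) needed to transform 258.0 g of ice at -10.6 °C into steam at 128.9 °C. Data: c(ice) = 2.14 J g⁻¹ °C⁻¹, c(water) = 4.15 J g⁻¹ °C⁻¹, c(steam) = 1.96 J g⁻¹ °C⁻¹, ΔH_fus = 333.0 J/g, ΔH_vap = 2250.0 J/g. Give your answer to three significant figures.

q1 (heat ice -10.6→0.0 °C): 258.0 × 2.14 × 10.6 = 5852 J
q2 (melt at 0 °C): 258.0 × 333.0 = 85914 J
q3 (heat water 0.0→100.0 °C): 258.0 × 4.15 × 100.0 = 107070 J
q4 (vaporize at 100 °C): 258.0 × 2250.0 = 580500 J
q5 (heat steam 100.0→128.9 °C): 258.0 × 1.96 × 28.9 = 14614 J
Total: 5852 + 85914 + 107070 + 580500 + 14614 = 793950 J = 794 kJ

q = 794 kJ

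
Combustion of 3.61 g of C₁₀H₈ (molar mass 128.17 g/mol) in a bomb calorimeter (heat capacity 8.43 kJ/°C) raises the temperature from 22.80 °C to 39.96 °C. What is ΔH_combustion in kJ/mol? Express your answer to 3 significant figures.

ΔT = 39.96 − 22.80 = 17.16 °C
q_cal = C_cal × ΔT = 8.43 × 17.16 = 144.6588 kJ
n = 3.61 / 128.17 = 0.02817 mol
q_rxn = −q_cal = -144.6588 kJ
ΔH = -144.6588 / 0.02817 = -5135 kJ/mol

ΔH = -5140 kJ/mol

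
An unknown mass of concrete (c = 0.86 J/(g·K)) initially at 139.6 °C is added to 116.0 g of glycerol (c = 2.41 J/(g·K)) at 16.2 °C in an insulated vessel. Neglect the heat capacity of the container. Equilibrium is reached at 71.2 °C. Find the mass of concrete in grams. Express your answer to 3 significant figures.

m = 261 g

q_gained = (116.0 × 2.41) × (71.2 − 16.2) = 15380 J
q_lost = m × 0.86 × (139.6 − 71.2) = 58.824 m
m = 15380 / 58.824 = 261 g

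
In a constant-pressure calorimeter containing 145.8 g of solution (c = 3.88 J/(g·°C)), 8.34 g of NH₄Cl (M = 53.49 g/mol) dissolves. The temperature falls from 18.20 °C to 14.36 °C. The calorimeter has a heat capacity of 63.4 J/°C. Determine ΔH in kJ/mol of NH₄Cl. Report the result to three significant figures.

|ΔT| = |14.36 − 18.20| = 3.84 °C
|q_surr| = (145.8 × 3.88 + 63.4) × 3.84 = 629.104 × 3.84 = 2416 J
n(NH₄Cl) = 8.34 / 53.49 = 0.1559 mol
Temperature fell, so q_rxn = +|q_surr| = 2.416 kJ
ΔH = q_rxn / n = 15.50 kJ/mol

ΔH = 15.5 kJ/mol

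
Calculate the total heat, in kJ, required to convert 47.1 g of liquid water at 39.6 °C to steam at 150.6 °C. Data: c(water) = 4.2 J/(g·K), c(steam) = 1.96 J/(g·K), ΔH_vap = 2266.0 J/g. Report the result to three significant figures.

q1 (heat water 39.6→100.0 °C): 47.1 × 4.2 × 60.4 = 11948 J
q2 (vaporize at 100 °C): 47.1 × 2266.0 = 106729 J
q3 (heat steam 100.0→150.6 °C): 47.1 × 1.96 × 50.6 = 4671 J
Total: 11948 + 106729 + 4671 = 123348 J = 123 kJ

q = 123 kJ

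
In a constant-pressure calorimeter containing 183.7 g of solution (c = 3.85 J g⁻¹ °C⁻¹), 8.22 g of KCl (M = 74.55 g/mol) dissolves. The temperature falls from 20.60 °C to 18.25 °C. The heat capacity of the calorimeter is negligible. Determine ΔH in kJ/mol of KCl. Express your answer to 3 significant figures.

|ΔT| = |18.25 − 20.60| = 2.35 °C
|q_surr| = (183.7 × 3.85) × 2.35 = 707.245 × 2.35 = 1662 J
n(KCl) = 8.22 / 74.55 = 0.1103 mol
Temperature fell, so q_rxn = +|q_surr| = 1.662 kJ
ΔH = q_rxn / n = 15.07 kJ/mol

ΔH = 15.1 kJ/mol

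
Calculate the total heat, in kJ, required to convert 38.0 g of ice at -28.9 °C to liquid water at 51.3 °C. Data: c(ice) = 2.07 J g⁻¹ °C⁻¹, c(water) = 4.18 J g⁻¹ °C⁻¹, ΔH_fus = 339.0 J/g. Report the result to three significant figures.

q1 (heat ice -28.9→0.0 °C): 38.0 × 2.07 × 28.9 = 2273 J
q2 (melt at 0 °C): 38.0 × 339.0 = 12882 J
q3 (heat water 0.0→51.3 °C): 38.0 × 4.18 × 51.3 = 8148 J
Total: 2273 + 12882 + 8148 = 23303 J = 23.3 kJ

q = 23.3 kJ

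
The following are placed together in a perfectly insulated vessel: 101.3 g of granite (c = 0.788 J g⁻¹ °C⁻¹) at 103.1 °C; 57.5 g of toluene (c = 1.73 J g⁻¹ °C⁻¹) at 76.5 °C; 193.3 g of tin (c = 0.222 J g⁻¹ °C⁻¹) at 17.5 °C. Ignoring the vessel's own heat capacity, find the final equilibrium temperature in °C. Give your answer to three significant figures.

T_f = 74.7 °C

Σ mᵢcᵢ(T − Tᵢ) = 0  ⇒  T = Σ mᵢcᵢTᵢ / Σ mᵢcᵢ
Σ mᵢcᵢ = 101.3×0.788 + 57.5×1.73 + 193.3×0.222 = 222.2120
Σ mᵢcᵢTᵢ = 79.8244×103.1 + 99.475×76.5 + 42.9126×17.5 = 16591
T = 16591 / 222.2120 = 74.66 °C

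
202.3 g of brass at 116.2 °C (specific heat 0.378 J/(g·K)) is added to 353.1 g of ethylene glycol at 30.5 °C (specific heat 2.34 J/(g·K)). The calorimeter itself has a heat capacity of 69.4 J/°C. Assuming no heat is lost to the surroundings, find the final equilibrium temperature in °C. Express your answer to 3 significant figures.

Heat lost by brass = heat gained by ethylene glycol + calorimeter.
(202.3)(0.378)(116.2 − T) = [(353.1)(2.34) + 69.4](T − 30.5)
76.4694 (116.2 − T) = 895.654 (T − 30.5)
8885.7 − 76.4694 T = 895.654 T − 27317
36202.7 = 972.1234 T
T = 37.24 °C

T_f = 37.2 °C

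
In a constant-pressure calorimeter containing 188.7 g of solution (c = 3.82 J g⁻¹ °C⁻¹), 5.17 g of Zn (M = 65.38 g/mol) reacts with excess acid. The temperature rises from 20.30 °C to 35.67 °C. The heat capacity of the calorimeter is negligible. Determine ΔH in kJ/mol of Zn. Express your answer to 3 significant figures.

|ΔT| = |35.67 − 20.30| = 15.37 °C
|q_surr| = (188.7 × 3.82) × 15.37 = 720.834 × 15.37 = 11080 J
n(Zn) = 5.17 / 65.38 = 0.07908 mol
Temperature rose, so q_rxn = −|q_surr| = -11.08 kJ
ΔH = q_rxn / n = -140.1 kJ/mol

ΔH = -140 kJ/mol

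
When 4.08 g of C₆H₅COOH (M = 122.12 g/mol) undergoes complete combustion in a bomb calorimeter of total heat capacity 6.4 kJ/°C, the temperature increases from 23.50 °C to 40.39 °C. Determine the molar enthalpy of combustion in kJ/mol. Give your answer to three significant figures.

ΔT = 40.39 − 23.50 = 16.89 °C
q_cal = C_cal × ΔT = 6.4 × 16.89 = 108.096 kJ
n = 4.08 / 122.12 = 0.03341 mol
q_rxn = −q_cal = -108.096 kJ
ΔH = -108.096 / 0.03341 = -3235 kJ/mol

ΔH = -3240 kJ/mol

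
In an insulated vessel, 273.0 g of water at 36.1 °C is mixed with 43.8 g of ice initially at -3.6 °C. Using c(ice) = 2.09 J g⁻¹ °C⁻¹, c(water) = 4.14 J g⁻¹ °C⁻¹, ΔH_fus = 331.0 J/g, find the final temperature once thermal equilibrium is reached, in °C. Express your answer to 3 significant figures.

Heat to bring ice to 0 °C and melt it: q₁ = 43.8×2.09×3.6 + 43.8×331.0 = 14827 J
Heat the water can supply cooling to 0 °C: 273.0×4.14×36.1 = 40800.9 J > q₁, so all ice melts.
Energy balance: 273.0×4.14×(36.1 − T) = 14827 + 43.8×4.14×(T − 0)
1130.22(36.1 − T) = 14827 + 181.332 T
40800.9 − 14827 = 1311.552 T
T = 25973.9 / 1311.552 = 19.80 °C

T_f = 19.8 °C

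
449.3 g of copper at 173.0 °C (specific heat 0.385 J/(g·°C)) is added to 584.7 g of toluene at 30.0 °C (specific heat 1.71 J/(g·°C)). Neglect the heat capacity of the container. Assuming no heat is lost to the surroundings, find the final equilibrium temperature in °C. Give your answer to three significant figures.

Heat lost by copper = heat gained by toluene.
(449.3)(0.385)(173.0 − T) = (584.7)(1.71)(T − 30.0)
172.9805 (173.0 − T) = 999.837 (T − 30.0)
29926 − 172.9805 T = 999.837 T − 29995
59921 = 1172.8175 T
T = 51.09 °C

T_f = 51.1 °C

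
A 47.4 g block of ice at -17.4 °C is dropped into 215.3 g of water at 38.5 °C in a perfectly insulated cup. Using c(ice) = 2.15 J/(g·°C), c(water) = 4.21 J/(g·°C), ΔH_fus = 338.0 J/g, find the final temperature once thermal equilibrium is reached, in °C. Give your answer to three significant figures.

T_f = 15.5 °C

Heat to bring ice to 0 °C and melt it: q₁ = 47.4×2.15×17.4 + 47.4×338.0 = 17794 J
Heat the water can supply cooling to 0 °C: 215.3×4.21×38.5 = 34896.9 J > q₁, so all ice melts.
Energy balance: 215.3×4.21×(38.5 − T) = 17794 + 47.4×4.21×(T − 0)
906.413(38.5 − T) = 17794 + 199.554 T
34896.9 − 17794 = 1105.967 T
T = 17102.9 / 1105.967 = 15.46 °C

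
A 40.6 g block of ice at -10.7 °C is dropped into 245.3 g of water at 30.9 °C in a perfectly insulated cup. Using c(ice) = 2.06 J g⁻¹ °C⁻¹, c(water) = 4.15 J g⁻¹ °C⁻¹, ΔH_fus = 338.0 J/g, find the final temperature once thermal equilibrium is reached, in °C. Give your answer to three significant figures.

T_f = 14.2 °C

Heat to bring ice to 0 °C and melt it: q₁ = 40.6×2.06×10.7 + 40.6×338.0 = 14618 J
Heat the water can supply cooling to 0 °C: 245.3×4.15×30.9 = 31456.0 J > q₁, so all ice melts.
Energy balance: 245.3×4.15×(30.9 − T) = 14618 + 40.6×4.15×(T − 0)
1017.995(30.9 − T) = 14618 + 168.49 T
31456.0 − 14618 = 1186.485 T
T = 16838.0 / 1186.485 = 14.19 °C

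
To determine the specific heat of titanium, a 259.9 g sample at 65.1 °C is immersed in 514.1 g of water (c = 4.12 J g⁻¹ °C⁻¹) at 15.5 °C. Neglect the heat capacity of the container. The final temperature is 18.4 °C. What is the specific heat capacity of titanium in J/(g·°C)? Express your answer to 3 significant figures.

c = 0.506 J/(g·°C)

q_gained = (514.1 × 4.12) × (18.4 − 15.5) = 6142 J
q_lost = 259.9 × c × (65.1 − 18.4) = 12137.33 c
Set equal: c = 6142 / 12137.33 = 0.506 J/(g·°C)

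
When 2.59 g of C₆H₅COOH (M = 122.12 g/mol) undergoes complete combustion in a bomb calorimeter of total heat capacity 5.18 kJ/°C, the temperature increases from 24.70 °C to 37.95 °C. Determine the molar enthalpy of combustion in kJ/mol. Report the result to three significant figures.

ΔH = -3240 kJ/mol

ΔT = 37.95 − 24.70 = 13.25 °C
q_cal = C_cal × ΔT = 5.18 × 13.25 = 68.635 kJ
n = 2.59 / 122.12 = 0.02121 mol
q_rxn = −q_cal = -68.635 kJ
ΔH = -68.635 / 0.02121 = -3236 kJ/mol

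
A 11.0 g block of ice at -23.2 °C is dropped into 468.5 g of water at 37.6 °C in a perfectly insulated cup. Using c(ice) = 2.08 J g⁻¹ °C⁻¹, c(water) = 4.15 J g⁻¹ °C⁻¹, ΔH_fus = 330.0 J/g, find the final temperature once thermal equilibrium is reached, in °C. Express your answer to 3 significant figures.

Heat to bring ice to 0 °C and melt it: q₁ = 11.0×2.08×23.2 + 11.0×330.0 = 4160.8 J
Heat the water can supply cooling to 0 °C: 468.5×4.15×37.6 = 73104.7 J > q₁, so all ice melts.
Energy balance: 468.5×4.15×(37.6 − T) = 4160.8 + 11.0×4.15×(T − 0)
1944.275(37.6 − T) = 4160.8 + 45.65 T
73104.7 − 4160.8 = 1989.925 T
T = 68943.9 / 1989.925 = 34.646 °C

T_f = 34.6 °C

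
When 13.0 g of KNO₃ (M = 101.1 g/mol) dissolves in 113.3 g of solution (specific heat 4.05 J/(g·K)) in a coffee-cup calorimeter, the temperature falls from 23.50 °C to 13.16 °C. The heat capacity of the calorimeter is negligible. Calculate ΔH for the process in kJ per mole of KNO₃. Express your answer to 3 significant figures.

|ΔT| = |13.16 − 23.50| = 10.34 °C
|q_surr| = (113.3 × 4.05) × 10.34 = 458.865 × 10.34 = 4745 J
n(KNO₃) = 13.0 / 101.1 = 0.1286 mol
Temperature fell, so q_rxn = +|q_surr| = 4.745 kJ
ΔH = q_rxn / n = 36.90 kJ/mol

ΔH = 36.9 kJ/mol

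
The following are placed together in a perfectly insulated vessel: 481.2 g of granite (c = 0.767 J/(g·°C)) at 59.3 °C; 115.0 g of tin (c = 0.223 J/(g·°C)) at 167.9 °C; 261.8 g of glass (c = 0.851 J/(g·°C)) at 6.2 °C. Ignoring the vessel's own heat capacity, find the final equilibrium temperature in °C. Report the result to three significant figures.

Σ mᵢcᵢ(T − Tᵢ) = 0  ⇒  T = Σ mᵢcᵢTᵢ / Σ mᵢcᵢ
Σ mᵢcᵢ = 481.2×0.767 + 115.0×0.223 + 261.8×0.851 = 617.5172
Σ mᵢcᵢTᵢ = 369.0804×59.3 + 25.645×167.9 + 222.7918×6.2 = 27574
T = 27574 / 617.5172 = 44.65 °C

T_f = 44.7 °C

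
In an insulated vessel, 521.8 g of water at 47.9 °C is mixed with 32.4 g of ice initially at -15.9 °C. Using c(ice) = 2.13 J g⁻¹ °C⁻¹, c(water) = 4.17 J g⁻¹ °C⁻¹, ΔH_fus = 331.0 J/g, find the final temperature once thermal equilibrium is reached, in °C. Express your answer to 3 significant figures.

Heat to bring ice to 0 °C and melt it: q₁ = 32.4×2.13×15.9 + 32.4×331.0 = 11822 J
Heat the water can supply cooling to 0 °C: 521.8×4.17×47.9 = 104226 J > q₁, so all ice melts.
Energy balance: 521.8×4.17×(47.9 − T) = 11822 + 32.4×4.17×(T − 0)
2175.906(47.9 − T) = 11822 + 135.108 T
104226 − 11822 = 2311.014 T
T = 92404 / 2311.014 = 39.98 °C

T_f = 40.0 °C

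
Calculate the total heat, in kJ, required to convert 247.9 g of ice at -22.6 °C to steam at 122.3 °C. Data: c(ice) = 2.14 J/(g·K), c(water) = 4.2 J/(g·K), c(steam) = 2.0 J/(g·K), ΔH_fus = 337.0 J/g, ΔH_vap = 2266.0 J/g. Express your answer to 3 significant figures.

q1 (heat ice -22.6→0.0 °C): 247.9 × 2.14 × 22.6 = 11989 J
q2 (melt at 0 °C): 247.9 × 337.0 = 83542 J
q3 (heat water 0.0→100.0 °C): 247.9 × 4.2 × 100.0 = 104118 J
q4 (vaporize at 100 °C): 247.9 × 2266.0 = 561741 J
q5 (heat steam 100.0→122.3 °C): 247.9 × 2.0 × 22.3 = 11056 J
Total: 11989 + 83542 + 104118 + 561741 + 11056 = 772446 J = 772 kJ

q = 772 kJ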